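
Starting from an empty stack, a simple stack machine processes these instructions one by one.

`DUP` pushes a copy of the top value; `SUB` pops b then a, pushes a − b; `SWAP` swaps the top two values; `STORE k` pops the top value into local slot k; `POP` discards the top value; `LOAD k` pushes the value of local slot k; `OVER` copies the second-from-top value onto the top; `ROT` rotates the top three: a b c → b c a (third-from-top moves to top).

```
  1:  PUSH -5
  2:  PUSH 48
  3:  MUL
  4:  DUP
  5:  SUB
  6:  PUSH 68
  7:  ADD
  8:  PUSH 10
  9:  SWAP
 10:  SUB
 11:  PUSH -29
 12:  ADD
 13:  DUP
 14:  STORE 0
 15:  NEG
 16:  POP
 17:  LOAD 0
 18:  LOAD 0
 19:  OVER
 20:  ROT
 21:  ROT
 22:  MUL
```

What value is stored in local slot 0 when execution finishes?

-87

PUSH -5  -> -5
PUSH 48  -> -5 48
MUL      -> -240
DUP      -> -240 -240
SUB      -> 0
PUSH 68  -> 0 68
ADD      -> 68
PUSH 10  -> 68 10
SWAP     -> 10 68
SUB      -> -58
PUSH -29 -> -58 -29
ADD      -> -87
DUP      -> -87 -87
STORE 0  -> -87
NEG      -> 87
POP      -> (empty)
LOAD 0   -> -87
LOAD 0   -> -87 -87
OVER     -> -87 -87 -87
ROT      -> -87 -87 -87
ROT      -> -87 -87 -87
MUL      -> -87 7569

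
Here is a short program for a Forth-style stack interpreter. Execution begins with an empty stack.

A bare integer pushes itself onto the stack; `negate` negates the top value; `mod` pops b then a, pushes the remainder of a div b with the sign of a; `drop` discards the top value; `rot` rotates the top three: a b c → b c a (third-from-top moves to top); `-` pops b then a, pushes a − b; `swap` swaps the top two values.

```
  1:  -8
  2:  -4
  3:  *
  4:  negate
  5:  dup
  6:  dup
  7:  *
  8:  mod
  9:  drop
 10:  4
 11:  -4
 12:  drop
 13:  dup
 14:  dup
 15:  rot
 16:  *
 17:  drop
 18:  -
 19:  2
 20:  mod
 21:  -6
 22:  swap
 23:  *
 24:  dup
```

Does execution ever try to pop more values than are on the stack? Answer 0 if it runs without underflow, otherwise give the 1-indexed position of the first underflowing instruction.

-8     : [-8]
-4     : [-8, -4]
*      : [32]
negate : [-32]
dup    : [-32, -32]
dup    : [-32, -32, -32]
*      : [-32, 1024]
mod    : [-32]
drop   : []
4      : [4]
-4     : [4, -4]
drop   : [4]
dup    : [4, 4]
dup    : [4, 4, 4]
rot    : [4, 4, 4]
*      : [4, 16]
drop   : [4]
-  — needs 2 operands, stack has 1 → underflow

18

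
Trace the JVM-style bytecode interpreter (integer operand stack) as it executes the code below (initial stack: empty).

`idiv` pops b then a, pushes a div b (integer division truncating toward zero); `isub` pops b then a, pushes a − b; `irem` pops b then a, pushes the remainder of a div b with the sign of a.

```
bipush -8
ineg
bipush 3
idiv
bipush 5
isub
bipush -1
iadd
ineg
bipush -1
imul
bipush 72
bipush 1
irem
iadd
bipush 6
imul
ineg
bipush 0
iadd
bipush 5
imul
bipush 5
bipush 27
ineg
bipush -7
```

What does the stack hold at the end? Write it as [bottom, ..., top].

[120, 5, -27, -7]

bipush -8 → -8
ineg      → 8
bipush 3  → 8 3
idiv      → 2
bipush 5  → 2 5
isub      → -3
bipush -1 → -3 -1
iadd      → -4
ineg      → 4
bipush -1 → 4 -1
imul      → -4
bipush 72 → -4 72
bipush 1  → -4 72 1
irem      → -4 0
iadd      → -4
bipush 6  → -4 6
imul      → -24
ineg      → 24
bipush 0  → 24 0
iadd      → 24
bipush 5  → 24 5
imul      → 120
bipush 5  → 120 5
bipush 27 → 120 5 27
ineg      → 120 5 -27
bipush -7 → 120 5 -27 -7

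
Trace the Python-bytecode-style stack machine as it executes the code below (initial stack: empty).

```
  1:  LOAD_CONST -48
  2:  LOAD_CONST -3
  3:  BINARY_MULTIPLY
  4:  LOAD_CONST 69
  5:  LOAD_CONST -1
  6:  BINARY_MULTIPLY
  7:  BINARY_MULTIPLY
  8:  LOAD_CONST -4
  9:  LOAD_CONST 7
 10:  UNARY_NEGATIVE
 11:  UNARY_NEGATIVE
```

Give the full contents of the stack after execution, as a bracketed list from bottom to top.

[-9936, -4, 7]

LOAD_CONST -48  → -48
LOAD_CONST -3   → -48 -3
BINARY_MULTIPLY → 144
LOAD_CONST 69   → 144 69
LOAD_CONST -1   → 144 69 -1
BINARY_MULTIPLY → 144 -69
BINARY_MULTIPLY → -9936
LOAD_CONST -4   → -9936 -4
LOAD_CONST 7    → -9936 -4 7
UNARY_NEGATIVE  → -9936 -4 -7
UNARY_NEGATIVE  → -9936 -4 7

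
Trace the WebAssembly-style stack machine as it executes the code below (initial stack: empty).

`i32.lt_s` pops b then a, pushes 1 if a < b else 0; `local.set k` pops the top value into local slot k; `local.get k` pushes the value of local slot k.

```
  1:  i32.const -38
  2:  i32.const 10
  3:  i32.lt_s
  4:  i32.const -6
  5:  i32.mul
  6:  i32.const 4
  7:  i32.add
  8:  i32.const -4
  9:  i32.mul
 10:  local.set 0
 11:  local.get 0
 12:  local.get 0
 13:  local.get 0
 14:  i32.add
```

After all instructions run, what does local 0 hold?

8

i32.const -38 : -38
i32.const 10  : -38 10
i32.lt_s      : 1
i32.const -6  : 1 -6
i32.mul       : -6
i32.const 4   : -6 4
i32.add       : -2
i32.const -4  : -2 -4
i32.mul       : 8
local.set 0   : (empty)
local.get 0   : 8
local.get 0   : 8 8
local.get 0   : 8 8 8
i32.add       : 8 16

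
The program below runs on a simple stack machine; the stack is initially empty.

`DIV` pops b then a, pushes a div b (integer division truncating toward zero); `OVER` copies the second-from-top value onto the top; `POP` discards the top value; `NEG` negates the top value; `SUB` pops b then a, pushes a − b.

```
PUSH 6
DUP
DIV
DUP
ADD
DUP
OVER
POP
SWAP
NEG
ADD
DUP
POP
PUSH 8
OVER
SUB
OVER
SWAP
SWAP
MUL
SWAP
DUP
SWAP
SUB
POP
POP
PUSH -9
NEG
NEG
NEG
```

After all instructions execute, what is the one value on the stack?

PUSH 6  → [6]
DUP     → [6, 6]
DIV     → [1]
DUP     → [1, 1]
ADD     → [2]
DUP     → [2, 2]
OVER    → [2, 2, 2]
POP     → [2, 2]
SWAP    → [2, 2]
NEG     → [2, -2]
ADD     → [0]
DUP     → [0, 0]
POP     → [0]
PUSH 8  → [0, 8]
OVER    → [0, 8, 0]
SUB     → [0, 8]
OVER    → [0, 8, 0]
SWAP    → [0, 0, 8]
SWAP    → [0, 8, 0]
MUL     → [0, 0]
SWAP    → [0, 0]
DUP     → [0, 0, 0]
SWAP    → [0, 0, 0]
SUB     → [0, 0]
POP     → [0]
POP     → []
PUSH -9 → [-9]
NEG     → [9]
NEG     → [-9]
NEG     → [9]

9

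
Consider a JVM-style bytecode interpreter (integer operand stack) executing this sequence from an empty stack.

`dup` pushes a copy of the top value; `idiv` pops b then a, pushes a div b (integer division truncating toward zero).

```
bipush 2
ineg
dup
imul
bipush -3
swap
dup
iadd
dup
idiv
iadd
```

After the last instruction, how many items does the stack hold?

bipush 2  : 2
ineg      : -2
dup       : -2 -2
imul      : 4
bipush -3 : 4 -3
swap      : -3 4
dup       : -3 4 4
iadd      : -3 8
dup       : -3 8 8
idiv      : -3 1
iadd      : -2

1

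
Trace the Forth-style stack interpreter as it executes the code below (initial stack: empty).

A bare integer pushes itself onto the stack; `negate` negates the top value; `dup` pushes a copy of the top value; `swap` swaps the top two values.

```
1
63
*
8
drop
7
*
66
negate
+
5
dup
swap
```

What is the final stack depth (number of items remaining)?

3

1       1
63      1 63
*       63
8       63 8
drop    63
7       63 7
*       441
66      441 66
negate  441 -66
+       375
5       375 5
dup     375 5 5
swap    375 5 5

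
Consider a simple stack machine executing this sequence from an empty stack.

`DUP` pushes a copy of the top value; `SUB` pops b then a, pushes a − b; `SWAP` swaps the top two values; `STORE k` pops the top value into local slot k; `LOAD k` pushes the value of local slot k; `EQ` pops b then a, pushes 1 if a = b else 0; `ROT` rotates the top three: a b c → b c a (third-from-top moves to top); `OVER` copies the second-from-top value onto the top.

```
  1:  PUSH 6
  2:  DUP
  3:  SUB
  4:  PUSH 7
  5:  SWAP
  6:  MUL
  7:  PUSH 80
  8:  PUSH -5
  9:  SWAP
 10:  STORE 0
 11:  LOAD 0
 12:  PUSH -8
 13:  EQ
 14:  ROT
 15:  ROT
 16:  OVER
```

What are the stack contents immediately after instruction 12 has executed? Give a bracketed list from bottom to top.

[0, -5, 80, -8]

PUSH 6  → 6
DUP     → 6 6
SUB     → 0
PUSH 7  → 0 7
SWAP    → 7 0
MUL     → 0
PUSH 80 → 0 80
PUSH -5 → 0 80 -5
SWAP    → 0 -5 80
STORE 0 → 0 -5
LOAD 0  → 0 -5 80
PUSH -8 → 0 -5 80 -8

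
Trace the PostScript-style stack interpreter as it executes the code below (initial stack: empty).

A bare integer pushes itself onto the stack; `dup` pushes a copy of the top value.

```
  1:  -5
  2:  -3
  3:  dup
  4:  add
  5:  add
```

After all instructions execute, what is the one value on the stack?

-5   -5
-3   -5 -3
dup  -5 -3 -3
add  -5 -6
add  -11

-11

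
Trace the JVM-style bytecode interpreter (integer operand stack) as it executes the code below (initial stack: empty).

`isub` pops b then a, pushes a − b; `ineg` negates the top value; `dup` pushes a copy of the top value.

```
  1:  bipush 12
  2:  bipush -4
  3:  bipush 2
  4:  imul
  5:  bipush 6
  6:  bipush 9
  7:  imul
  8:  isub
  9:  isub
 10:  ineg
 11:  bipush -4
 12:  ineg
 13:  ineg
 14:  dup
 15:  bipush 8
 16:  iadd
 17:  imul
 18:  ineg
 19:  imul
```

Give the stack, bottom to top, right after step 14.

bipush 12 → 12
bipush -4 → 12 -4
bipush 2  → 12 -4 2
imul      → 12 -8
bipush 6  → 12 -8 6
bipush 9  → 12 -8 6 9
imul      → 12 -8 54
isub      → 12 -62
isub      → 74
ineg      → -74
bipush -4 → -74 -4
ineg      → -74 4
ineg      → -74 -4
dup       → -74 -4 -4

[-74, -4, -4]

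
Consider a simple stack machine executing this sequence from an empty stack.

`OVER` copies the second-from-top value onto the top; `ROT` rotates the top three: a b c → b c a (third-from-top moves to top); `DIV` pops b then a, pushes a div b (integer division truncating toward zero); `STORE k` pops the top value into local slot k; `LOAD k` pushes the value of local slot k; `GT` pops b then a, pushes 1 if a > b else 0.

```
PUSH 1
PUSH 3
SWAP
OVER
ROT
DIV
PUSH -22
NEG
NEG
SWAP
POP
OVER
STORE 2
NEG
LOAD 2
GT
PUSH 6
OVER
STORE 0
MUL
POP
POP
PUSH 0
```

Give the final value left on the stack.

PUSH 1    [1]
PUSH 3    [1, 3]
SWAP      [3, 1]
OVER      [3, 1, 3]
ROT       [1, 3, 3]
DIV       [1, 1]
PUSH -22  [1, 1, -22]
NEG       [1, 1, 22]
NEG       [1, 1, -22]
SWAP      [1, -22, 1]
POP       [1, -22]
OVER      [1, -22, 1]
STORE 2   [1, -22]
NEG       [1, 22]
LOAD 2    [1, 22, 1]
GT        [1, 1]
PUSH 6    [1, 1, 6]
OVER      [1, 1, 6, 1]
STORE 0   [1, 1, 6]
MUL       [1, 6]
POP       [1]
POP       []
PUSH 0    [0]

0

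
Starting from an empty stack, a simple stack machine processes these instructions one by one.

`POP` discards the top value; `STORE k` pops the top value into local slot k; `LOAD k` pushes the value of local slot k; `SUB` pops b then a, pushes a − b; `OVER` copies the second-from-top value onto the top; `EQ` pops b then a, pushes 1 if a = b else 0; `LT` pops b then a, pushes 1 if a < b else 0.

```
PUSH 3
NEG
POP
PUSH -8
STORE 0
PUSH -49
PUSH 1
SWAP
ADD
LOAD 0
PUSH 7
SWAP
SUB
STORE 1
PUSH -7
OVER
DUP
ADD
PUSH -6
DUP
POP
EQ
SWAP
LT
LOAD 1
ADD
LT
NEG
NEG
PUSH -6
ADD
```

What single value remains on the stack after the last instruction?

-5

PUSH 3   → [3]
NEG      → [-3]
POP      → []
PUSH -8  → [-8]
STORE 0  → []
PUSH -49 → [-49]
PUSH 1   → [-49, 1]
SWAP     → [1, -49]
ADD      → [-48]
LOAD 0   → [-48, -8]
PUSH 7   → [-48, -8, 7]
SWAP     → [-48, 7, -8]
SUB      → [-48, 15]
STORE 1  → [-48]
PUSH -7  → [-48, -7]
OVER     → [-48, -7, -48]
DUP      → [-48, -7, -48, -48]
ADD      → [-48, -7, -96]
PUSH -6  → [-48, -7, -96, -6]
DUP      → [-48, -7, -96, -6, -6]
POP      → [-48, -7, -96, -6]
EQ       → [-48, -7, 0]
SWAP     → [-48, 0, -7]
LT       → [-48, 0]
LOAD 1   → [-48, 0, 15]
ADD      → [-48, 15]
LT       → [1]
NEG      → [-1]
NEG      → [1]
PUSH -6  → [1, -6]
ADD      → [-5]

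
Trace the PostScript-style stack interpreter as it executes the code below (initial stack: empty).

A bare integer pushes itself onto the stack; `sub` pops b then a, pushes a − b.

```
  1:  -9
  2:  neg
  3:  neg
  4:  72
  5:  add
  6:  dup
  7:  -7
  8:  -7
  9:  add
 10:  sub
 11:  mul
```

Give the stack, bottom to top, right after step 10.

-9  : -9
neg : 9
neg : -9
72  : -9 72
add : 63
dup : 63 63
-7  : 63 63 -7
-7  : 63 63 -7 -7
add : 63 63 -14
sub : 63 77

[63, 77]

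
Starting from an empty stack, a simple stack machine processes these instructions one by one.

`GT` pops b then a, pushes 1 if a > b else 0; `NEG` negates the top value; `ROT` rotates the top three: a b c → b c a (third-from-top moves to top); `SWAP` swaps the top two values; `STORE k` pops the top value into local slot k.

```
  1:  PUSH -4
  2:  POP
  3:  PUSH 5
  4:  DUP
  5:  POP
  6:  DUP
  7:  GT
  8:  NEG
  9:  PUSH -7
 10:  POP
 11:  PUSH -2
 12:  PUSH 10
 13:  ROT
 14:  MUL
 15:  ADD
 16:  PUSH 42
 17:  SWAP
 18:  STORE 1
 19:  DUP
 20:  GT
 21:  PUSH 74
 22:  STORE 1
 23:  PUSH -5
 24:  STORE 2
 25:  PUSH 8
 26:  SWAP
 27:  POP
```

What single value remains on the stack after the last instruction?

PUSH -4  -4
POP      (empty)
PUSH 5   5
DUP      5 5
POP      5
DUP      5 5
GT       0
NEG      0
PUSH -7  0 -7
POP      0
PUSH -2  0 -2
PUSH 10  0 -2 10
ROT      -2 10 0
MUL      -2 0
ADD      -2
PUSH 42  -2 42
SWAP     42 -2
STORE 1  42
DUP      42 42
GT       0
PUSH 74  0 74
STORE 1  0
PUSH -5  0 -5
STORE 2  0
PUSH 8   0 8
SWAP     8 0
POP      8

8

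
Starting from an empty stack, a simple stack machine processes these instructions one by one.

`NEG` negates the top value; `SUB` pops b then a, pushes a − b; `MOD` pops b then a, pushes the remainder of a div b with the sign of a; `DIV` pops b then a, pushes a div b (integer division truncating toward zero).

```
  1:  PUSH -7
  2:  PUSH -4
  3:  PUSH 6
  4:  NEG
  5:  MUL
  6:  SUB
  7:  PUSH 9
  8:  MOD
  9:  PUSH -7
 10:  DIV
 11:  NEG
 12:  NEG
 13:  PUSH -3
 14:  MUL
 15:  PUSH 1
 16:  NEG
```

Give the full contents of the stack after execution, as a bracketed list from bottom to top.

[0, -1]

PUSH -7 → -7
PUSH -4 → -7 -4
PUSH 6  → -7 -4 6
NEG     → -7 -4 -6
MUL     → -7 24
SUB     → -31
PUSH 9  → -31 9
MOD     → -4
PUSH -7 → -4 -7
DIV     → 0
NEG     → 0
NEG     → 0
PUSH -3 → 0 -3
MUL     → 0
PUSH 1  → 0 1
NEG     → 0 -1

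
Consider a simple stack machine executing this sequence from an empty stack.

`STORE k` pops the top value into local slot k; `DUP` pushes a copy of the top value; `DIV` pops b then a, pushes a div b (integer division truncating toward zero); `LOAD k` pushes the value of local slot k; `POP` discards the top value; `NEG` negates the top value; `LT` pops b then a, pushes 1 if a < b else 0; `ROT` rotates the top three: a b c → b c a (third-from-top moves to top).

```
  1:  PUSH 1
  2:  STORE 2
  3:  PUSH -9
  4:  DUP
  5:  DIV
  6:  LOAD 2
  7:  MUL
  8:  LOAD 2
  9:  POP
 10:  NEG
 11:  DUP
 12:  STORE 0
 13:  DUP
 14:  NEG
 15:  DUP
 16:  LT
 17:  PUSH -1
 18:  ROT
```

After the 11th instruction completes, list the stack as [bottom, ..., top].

PUSH 1  : [1]
STORE 2 : []
PUSH -9 : [-9]
DUP     : [-9, -9]
DIV     : [1]
LOAD 2  : [1, 1]
MUL     : [1]
LOAD 2  : [1, 1]
POP     : [1]
NEG     : [-1]
DUP     : [-1, -1]

[-1, -1]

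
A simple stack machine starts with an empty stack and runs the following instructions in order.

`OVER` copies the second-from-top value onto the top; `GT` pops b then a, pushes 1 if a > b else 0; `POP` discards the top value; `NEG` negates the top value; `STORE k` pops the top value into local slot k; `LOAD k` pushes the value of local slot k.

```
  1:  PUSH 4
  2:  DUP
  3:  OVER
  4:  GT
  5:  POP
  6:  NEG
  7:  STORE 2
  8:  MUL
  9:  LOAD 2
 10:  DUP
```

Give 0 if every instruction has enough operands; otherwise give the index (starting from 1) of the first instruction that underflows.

8

PUSH 4   4
DUP      4 4
OVER     4 4 4
GT       4 0
POP      4
NEG      -4
STORE 2  (empty)
MUL  — needs 2 operands, stack has 0 → underflow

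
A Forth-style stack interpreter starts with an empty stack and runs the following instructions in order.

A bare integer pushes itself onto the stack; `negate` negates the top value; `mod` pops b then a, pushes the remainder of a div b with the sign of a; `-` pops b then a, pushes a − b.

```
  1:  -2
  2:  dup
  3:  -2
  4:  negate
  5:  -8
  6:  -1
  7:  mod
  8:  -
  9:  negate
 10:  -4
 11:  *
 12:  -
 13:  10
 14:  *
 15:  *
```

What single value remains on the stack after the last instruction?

-2      [-2]
dup     [-2, -2]
-2      [-2, -2, -2]
negate  [-2, -2, 2]
-8      [-2, -2, 2, -8]
-1      [-2, -2, 2, -8, -1]
mod     [-2, -2, 2, 0]
-       [-2, -2, 2]
negate  [-2, -2, -2]
-4      [-2, -2, -2, -4]
*       [-2, -2, 8]
-       [-2, -10]
10      [-2, -10, 10]
*       [-2, -100]
*       [200]

200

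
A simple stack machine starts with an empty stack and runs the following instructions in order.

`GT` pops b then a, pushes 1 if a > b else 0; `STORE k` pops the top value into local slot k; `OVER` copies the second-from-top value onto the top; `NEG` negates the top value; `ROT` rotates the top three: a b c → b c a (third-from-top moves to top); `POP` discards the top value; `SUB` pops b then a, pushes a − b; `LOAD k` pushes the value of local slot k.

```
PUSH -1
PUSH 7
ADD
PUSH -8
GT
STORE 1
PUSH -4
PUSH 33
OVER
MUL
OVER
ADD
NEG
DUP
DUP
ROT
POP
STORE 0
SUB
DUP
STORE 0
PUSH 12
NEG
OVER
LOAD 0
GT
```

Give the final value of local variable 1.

PUSH -1  [-1]
PUSH 7   [-1, 7]
ADD      [6]
PUSH -8  [6, -8]
GT       [1]
STORE 1  []
PUSH -4  [-4]
PUSH 33  [-4, 33]
OVER     [-4, 33, -4]
MUL      [-4, -132]
OVER     [-4, -132, -4]
ADD      [-4, -136]
NEG      [-4, 136]
DUP      [-4, 136, 136]
DUP      [-4, 136, 136, 136]
ROT      [-4, 136, 136, 136]
POP      [-4, 136, 136]
STORE 0  [-4, 136]
SUB      [-140]
DUP      [-140, -140]
STORE 0  [-140]
PUSH 12  [-140, 12]
NEG      [-140, -12]
OVER     [-140, -12, -140]
LOAD 0   [-140, -12, -140, -140]
GT       [-140, -12, 0]

1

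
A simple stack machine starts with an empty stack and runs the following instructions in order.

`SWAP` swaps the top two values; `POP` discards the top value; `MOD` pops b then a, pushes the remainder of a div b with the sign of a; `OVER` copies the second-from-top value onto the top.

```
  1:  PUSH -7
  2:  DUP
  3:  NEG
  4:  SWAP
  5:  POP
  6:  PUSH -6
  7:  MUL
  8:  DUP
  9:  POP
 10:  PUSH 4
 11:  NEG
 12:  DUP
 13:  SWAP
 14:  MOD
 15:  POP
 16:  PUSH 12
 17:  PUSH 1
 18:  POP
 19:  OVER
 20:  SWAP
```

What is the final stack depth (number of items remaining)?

3

PUSH -7 → [-7]
DUP     → [-7, -7]
NEG     → [-7, 7]
SWAP    → [7, -7]
POP     → [7]
PUSH -6 → [7, -6]
MUL     → [-42]
DUP     → [-42, -42]
POP     → [-42]
PUSH 4  → [-42, 4]
NEG     → [-42, -4]
DUP     → [-42, -4, -4]
SWAP    → [-42, -4, -4]
MOD     → [-42, 0]
POP     → [-42]
PUSH 12 → [-42, 12]
PUSH 1  → [-42, 12, 1]
POP     → [-42, 12]
OVER    → [-42, 12, -42]
SWAP    → [-42, -42, 12]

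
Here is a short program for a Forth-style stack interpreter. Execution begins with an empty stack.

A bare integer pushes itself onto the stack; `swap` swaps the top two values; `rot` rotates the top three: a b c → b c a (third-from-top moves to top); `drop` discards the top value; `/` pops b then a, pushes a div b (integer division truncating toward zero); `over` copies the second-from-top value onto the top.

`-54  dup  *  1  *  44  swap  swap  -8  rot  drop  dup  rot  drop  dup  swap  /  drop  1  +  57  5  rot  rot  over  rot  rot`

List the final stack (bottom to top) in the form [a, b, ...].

[5, -7, -7, 57]

-54  → [-54]
dup  → [-54, -54]
*    → [2916]
1    → [2916, 1]
*    → [2916]
44   → [2916, 44]
swap → [44, 2916]
swap → [2916, 44]
-8   → [2916, 44, -8]
rot  → [44, -8, 2916]
drop → [44, -8]
dup  → [44, -8, -8]
rot  → [-8, -8, 44]
drop → [-8, -8]
dup  → [-8, -8, -8]
swap → [-8, -8, -8]
/    → [-8, 1]
drop → [-8]
1    → [-8, 1]
+    → [-7]
57   → [-7, 57]
5    → [-7, 57, 5]
rot  → [57, 5, -7]
rot  → [5, -7, 57]
over → [5, -7, 57, -7]
rot  → [5, 57, -7, -7]
rot  → [5, -7, -7, 57]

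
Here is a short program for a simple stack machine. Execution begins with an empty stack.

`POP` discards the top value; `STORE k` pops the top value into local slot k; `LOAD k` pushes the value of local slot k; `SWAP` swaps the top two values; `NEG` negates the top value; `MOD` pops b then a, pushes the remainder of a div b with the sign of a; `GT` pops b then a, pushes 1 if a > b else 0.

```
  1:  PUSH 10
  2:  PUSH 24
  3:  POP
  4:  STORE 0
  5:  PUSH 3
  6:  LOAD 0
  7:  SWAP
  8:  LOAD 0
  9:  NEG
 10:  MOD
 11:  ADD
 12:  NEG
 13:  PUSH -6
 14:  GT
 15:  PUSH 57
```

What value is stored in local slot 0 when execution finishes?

10

PUSH 10 : [10]
PUSH 24 : [10, 24]
POP     : [10]
STORE 0 : []
PUSH 3  : [3]
LOAD 0  : [3, 10]
SWAP    : [10, 3]
LOAD 0  : [10, 3, 10]
NEG     : [10, 3, -10]
MOD     : [10, 3]
ADD     : [13]
NEG     : [-13]
PUSH -6 : [-13, -6]
GT      : [0]
PUSH 57 : [0, 57]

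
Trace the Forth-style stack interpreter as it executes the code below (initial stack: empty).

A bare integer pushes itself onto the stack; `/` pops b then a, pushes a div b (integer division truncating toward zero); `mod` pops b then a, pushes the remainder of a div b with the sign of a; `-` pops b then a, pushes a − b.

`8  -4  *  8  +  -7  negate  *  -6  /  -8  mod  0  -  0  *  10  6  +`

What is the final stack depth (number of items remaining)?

8      : [8]
-4     : [8, -4]
*      : [-32]
8      : [-32, 8]
+      : [-24]
-7     : [-24, -7]
negate : [-24, 7]
*      : [-168]
-6     : [-168, -6]
/      : [28]
-8     : [28, -8]
mod    : [4]
0      : [4, 0]
-      : [4]
0      : [4, 0]
*      : [0]
10     : [0, 10]
6      : [0, 10, 6]
+      : [0, 16]

2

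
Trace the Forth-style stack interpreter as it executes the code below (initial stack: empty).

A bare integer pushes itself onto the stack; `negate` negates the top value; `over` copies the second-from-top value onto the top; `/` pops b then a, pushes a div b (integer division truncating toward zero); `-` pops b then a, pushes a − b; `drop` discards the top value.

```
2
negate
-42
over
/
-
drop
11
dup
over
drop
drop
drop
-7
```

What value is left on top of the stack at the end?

-7

2       [2]
negate  [-2]
-42     [-2, -42]
over    [-2, -42, -2]
/       [-2, 21]
-       [-23]
drop    []
11      [11]
dup     [11, 11]
over    [11, 11, 11]
drop    [11, 11]
drop    [11]
drop    []
-7      [-7]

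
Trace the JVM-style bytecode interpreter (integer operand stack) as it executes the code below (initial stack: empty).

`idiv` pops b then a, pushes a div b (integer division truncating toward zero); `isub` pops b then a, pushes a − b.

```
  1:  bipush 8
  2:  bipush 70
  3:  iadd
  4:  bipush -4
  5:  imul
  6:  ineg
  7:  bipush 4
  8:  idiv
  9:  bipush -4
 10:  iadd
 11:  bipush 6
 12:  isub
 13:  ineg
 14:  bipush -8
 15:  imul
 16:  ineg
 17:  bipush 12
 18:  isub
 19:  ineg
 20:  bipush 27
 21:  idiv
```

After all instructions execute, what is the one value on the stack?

20

bipush 8   [8]
bipush 70  [8, 70]
iadd       [78]
bipush -4  [78, -4]
imul       [-312]
ineg       [312]
bipush 4   [312, 4]
idiv       [78]
bipush -4  [78, -4]
iadd       [74]
bipush 6   [74, 6]
isub       [68]
ineg       [-68]
bipush -8  [-68, -8]
imul       [544]
ineg       [-544]
bipush 12  [-544, 12]
isub       [-556]
ineg       [556]
bipush 27  [556, 27]
idiv       [20]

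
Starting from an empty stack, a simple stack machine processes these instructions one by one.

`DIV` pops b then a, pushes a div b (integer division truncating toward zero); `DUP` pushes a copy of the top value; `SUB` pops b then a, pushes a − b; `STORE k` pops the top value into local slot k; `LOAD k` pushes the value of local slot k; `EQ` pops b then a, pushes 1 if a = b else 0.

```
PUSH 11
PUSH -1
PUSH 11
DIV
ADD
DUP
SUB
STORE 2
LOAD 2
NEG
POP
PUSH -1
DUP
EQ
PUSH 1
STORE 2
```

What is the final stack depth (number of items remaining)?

PUSH 11  11
PUSH -1  11 -1
PUSH 11  11 -1 11
DIV      11 0
ADD      11
DUP      11 11
SUB      0
STORE 2  (empty)
LOAD 2   0
NEG      0
POP      (empty)
PUSH -1  -1
DUP      -1 -1
EQ       1
PUSH 1   1 1
STORE 2  1

1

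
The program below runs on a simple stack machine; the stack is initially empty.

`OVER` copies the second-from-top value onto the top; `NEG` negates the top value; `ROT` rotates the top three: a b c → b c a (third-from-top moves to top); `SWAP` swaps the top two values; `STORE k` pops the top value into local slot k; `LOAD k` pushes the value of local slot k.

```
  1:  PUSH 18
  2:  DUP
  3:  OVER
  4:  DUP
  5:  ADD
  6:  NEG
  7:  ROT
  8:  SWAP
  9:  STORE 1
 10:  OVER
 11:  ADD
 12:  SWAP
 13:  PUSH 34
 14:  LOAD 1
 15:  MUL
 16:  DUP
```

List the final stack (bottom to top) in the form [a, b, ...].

PUSH 18  18
DUP      18 18
OVER     18 18 18
DUP      18 18 18 18
ADD      18 18 36
NEG      18 18 -36
ROT      18 -36 18
SWAP     18 18 -36
STORE 1  18 18
OVER     18 18 18
ADD      18 36
SWAP     36 18
PUSH 34  36 18 34
LOAD 1   36 18 34 -36
MUL      36 18 -1224
DUP      36 18 -1224 -1224

[36, 18, -1224, -1224]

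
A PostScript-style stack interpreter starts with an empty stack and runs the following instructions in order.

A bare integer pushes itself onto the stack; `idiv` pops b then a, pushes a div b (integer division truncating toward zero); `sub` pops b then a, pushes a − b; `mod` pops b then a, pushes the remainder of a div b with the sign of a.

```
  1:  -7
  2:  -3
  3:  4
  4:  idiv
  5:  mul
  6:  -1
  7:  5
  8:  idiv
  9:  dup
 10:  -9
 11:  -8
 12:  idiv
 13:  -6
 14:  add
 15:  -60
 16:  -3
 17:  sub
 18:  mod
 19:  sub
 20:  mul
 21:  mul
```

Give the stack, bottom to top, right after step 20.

-7    [-7]
-3    [-7, -3]
4     [-7, -3, 4]
idiv  [-7, 0]
mul   [0]
-1    [0, -1]
5     [0, -1, 5]
idiv  [0, 0]
dup   [0, 0, 0]
-9    [0, 0, 0, -9]
-8    [0, 0, 0, -9, -8]
idiv  [0, 0, 0, 1]
-6    [0, 0, 0, 1, -6]
add   [0, 0, 0, -5]
-60   [0, 0, 0, -5, -60]
-3    [0, 0, 0, -5, -60, -3]
sub   [0, 0, 0, -5, -57]
mod   [0, 0, 0, -5]
sub   [0, 0, 5]
mul   [0, 0]

[0, 0]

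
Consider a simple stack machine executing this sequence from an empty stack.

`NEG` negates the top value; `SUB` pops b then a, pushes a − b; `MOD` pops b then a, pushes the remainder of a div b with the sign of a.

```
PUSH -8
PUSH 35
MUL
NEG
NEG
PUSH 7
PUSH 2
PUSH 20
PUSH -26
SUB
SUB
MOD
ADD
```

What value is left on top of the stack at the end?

PUSH -8  → -8
PUSH 35  → -8 35
MUL      → -280
NEG      → 280
NEG      → -280
PUSH 7   → -280 7
PUSH 2   → -280 7 2
PUSH 20  → -280 7 2 20
PUSH -26 → -280 7 2 20 -26
SUB      → -280 7 2 46
SUB      → -280 7 -44
MOD      → -280 7
ADD      → -273

-273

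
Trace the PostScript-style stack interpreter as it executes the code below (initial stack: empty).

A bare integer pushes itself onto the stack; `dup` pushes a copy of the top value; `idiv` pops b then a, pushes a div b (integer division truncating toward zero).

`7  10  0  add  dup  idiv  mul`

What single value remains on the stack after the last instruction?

7     [7]
10    [7, 10]
0     [7, 10, 0]
add   [7, 10]
dup   [7, 10, 10]
idiv  [7, 1]
mul   [7]

7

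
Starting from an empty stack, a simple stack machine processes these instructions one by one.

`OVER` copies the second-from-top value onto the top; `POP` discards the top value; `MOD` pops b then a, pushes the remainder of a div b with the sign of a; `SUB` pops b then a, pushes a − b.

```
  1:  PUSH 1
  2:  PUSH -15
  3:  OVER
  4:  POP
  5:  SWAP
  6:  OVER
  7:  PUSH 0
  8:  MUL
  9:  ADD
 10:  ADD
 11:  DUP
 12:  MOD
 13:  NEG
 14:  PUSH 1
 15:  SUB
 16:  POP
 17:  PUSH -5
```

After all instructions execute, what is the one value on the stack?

-5

PUSH 1   → [1]
PUSH -15 → [1, -15]
OVER     → [1, -15, 1]
POP      → [1, -15]
SWAP     → [-15, 1]
OVER     → [-15, 1, -15]
PUSH 0   → [-15, 1, -15, 0]
MUL      → [-15, 1, 0]
ADD      → [-15, 1]
ADD      → [-14]
DUP      → [-14, -14]
MOD      → [0]
NEG      → [0]
PUSH 1   → [0, 1]
SUB      → [-1]
POP      → []
PUSH -5  → [-5]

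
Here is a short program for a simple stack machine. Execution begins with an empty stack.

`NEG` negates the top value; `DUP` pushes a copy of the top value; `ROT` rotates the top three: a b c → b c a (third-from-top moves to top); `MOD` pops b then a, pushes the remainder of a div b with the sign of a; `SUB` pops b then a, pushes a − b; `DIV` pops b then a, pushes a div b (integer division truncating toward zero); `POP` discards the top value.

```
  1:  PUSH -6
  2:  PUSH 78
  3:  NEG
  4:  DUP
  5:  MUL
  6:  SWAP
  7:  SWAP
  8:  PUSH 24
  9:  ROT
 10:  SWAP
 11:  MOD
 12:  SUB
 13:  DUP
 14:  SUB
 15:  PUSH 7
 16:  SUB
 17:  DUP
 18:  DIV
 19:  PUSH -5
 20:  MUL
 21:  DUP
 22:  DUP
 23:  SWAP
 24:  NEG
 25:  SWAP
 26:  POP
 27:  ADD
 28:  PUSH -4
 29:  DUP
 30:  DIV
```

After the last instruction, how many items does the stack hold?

PUSH -6 → [-6]
PUSH 78 → [-6, 78]
NEG     → [-6, -78]
DUP     → [-6, -78, -78]
MUL     → [-6, 6084]
SWAP    → [6084, -6]
SWAP    → [-6, 6084]
PUSH 24 → [-6, 6084, 24]
ROT     → [6084, 24, -6]
SWAP    → [6084, -6, 24]
MOD     → [6084, -6]
SUB     → [6090]
DUP     → [6090, 6090]
SUB     → [0]
PUSH 7  → [0, 7]
SUB     → [-7]
DUP     → [-7, -7]
DIV     → [1]
PUSH -5 → [1, -5]
MUL     → [-5]
DUP     → [-5, -5]
DUP     → [-5, -5, -5]
SWAP    → [-5, -5, -5]
NEG     → [-5, -5, 5]
SWAP    → [-5, 5, -5]
POP     → [-5, 5]
ADD     → [0]
PUSH -4 → [0, -4]
DUP     → [0, -4, -4]
DIV     → [0, 1]

2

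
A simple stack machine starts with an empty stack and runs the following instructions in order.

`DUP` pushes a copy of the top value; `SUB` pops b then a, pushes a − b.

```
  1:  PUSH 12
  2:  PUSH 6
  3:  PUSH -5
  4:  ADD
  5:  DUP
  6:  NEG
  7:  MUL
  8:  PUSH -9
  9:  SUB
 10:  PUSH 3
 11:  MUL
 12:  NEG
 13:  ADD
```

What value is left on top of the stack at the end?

PUSH 12  [12]
PUSH 6   [12, 6]
PUSH -5  [12, 6, -5]
ADD      [12, 1]
DUP      [12, 1, 1]
NEG      [12, 1, -1]
MUL      [12, -1]
PUSH -9  [12, -1, -9]
SUB      [12, 8]
PUSH 3   [12, 8, 3]
MUL      [12, 24]
NEG      [12, -24]
ADD      [-12]

-12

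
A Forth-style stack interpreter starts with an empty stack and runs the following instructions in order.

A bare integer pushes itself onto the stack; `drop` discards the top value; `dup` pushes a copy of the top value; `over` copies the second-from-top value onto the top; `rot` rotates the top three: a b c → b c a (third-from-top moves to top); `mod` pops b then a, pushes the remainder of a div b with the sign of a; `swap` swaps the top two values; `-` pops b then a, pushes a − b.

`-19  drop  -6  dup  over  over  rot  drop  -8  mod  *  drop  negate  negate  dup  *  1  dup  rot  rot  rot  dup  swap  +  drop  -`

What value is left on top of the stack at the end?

-19    : -19
drop   : (empty)
-6     : -6
dup    : -6 -6
over   : -6 -6 -6
over   : -6 -6 -6 -6
rot    : -6 -6 -6 -6
drop   : -6 -6 -6
-8     : -6 -6 -6 -8
mod    : -6 -6 -6
*      : -6 36
drop   : -6
negate : 6
negate : -6
dup    : -6 -6
*      : 36
1      : 36 1
dup    : 36 1 1
rot    : 1 1 36
rot    : 1 36 1
rot    : 36 1 1
dup    : 36 1 1 1
swap   : 36 1 1 1
+      : 36 1 2
drop   : 36 1
-      : 35

35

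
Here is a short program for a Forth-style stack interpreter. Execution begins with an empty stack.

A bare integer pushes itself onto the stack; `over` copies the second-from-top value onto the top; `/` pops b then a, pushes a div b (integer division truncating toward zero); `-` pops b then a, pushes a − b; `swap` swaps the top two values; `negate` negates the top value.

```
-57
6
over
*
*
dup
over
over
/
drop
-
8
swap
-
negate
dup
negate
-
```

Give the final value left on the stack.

-57    -> [-57]
6      -> [-57, 6]
over   -> [-57, 6, -57]
*      -> [-57, -342]
*      -> [19494]
dup    -> [19494, 19494]
over   -> [19494, 19494, 19494]
over   -> [19494, 19494, 19494, 19494]
/      -> [19494, 19494, 1]
drop   -> [19494, 19494]
-      -> [0]
8      -> [0, 8]
swap   -> [8, 0]
-      -> [8]
negate -> [-8]
dup    -> [-8, -8]
negate -> [-8, 8]
-      -> [-16]

-16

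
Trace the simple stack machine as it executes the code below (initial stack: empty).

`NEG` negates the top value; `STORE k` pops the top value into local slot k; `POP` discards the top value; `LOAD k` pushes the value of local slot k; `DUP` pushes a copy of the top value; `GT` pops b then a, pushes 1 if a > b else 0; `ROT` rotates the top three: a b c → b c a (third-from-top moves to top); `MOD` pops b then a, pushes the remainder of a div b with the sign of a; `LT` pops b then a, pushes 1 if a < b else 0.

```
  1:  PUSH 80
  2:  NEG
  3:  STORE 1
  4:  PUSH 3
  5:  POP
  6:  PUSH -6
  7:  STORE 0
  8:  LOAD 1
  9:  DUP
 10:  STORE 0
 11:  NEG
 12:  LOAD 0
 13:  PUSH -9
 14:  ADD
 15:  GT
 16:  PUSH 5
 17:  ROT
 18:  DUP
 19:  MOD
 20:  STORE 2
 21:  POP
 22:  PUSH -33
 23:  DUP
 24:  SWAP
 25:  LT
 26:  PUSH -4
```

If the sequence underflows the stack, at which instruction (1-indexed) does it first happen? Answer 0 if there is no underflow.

17

PUSH 80 -> 80
NEG     -> -80
STORE 1 -> (empty)
PUSH 3  -> 3
POP     -> (empty)
PUSH -6 -> -6
STORE 0 -> (empty)
LOAD 1  -> -80
DUP     -> -80 -80
STORE 0 -> -80
NEG     -> 80
LOAD 0  -> 80 -80
PUSH -9 -> 80 -80 -9
ADD     -> 80 -89
GT      -> 1
PUSH 5  -> 1 5
ROT  — needs 3 operands, stack has 2 → underflow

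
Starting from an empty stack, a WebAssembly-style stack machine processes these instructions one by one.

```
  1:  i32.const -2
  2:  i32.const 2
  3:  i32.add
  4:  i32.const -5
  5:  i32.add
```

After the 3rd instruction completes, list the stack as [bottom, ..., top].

i32.const -2 → [-2]
i32.const 2  → [-2, 2]
i32.add      → [0]

[0]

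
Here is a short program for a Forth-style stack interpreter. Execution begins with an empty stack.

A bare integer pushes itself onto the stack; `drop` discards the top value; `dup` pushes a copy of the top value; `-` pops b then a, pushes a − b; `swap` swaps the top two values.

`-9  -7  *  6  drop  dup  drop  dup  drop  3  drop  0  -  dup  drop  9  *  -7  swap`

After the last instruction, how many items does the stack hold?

2

-9   → -9
-7   → -9 -7
*    → 63
6    → 63 6
drop → 63
dup  → 63 63
drop → 63
dup  → 63 63
drop → 63
3    → 63 3
drop → 63
0    → 63 0
-    → 63
dup  → 63 63
drop → 63
9    → 63 9
*    → 567
-7   → 567 -7
swap → -7 567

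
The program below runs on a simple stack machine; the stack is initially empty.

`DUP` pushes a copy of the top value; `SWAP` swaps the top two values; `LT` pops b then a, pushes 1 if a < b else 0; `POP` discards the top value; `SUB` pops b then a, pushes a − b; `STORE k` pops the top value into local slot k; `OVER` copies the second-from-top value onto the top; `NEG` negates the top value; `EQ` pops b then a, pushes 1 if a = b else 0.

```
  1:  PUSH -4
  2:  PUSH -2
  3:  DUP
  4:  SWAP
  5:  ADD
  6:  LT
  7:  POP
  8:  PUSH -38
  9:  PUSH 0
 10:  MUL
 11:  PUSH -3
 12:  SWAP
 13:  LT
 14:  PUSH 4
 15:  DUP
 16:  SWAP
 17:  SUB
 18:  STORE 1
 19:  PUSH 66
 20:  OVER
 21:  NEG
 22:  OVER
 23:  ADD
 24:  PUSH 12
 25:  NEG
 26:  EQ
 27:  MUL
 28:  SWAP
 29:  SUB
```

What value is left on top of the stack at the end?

-1

PUSH -4  → -4
PUSH -2  → -4 -2
DUP      → -4 -2 -2
SWAP     → -4 -2 -2
ADD      → -4 -4
LT       → 0
POP      → (empty)
PUSH -38 → -38
PUSH 0   → -38 0
MUL      → 0
PUSH -3  → 0 -3
SWAP     → -3 0
LT       → 1
PUSH 4   → 1 4
DUP      → 1 4 4
SWAP     → 1 4 4
SUB      → 1 0
STORE 1  → 1
PUSH 66  → 1 66
OVER     → 1 66 1
NEG      → 1 66 -1
OVER     → 1 66 -1 66
ADD      → 1 66 65
PUSH 12  → 1 66 65 12
NEG      → 1 66 65 -12
EQ       → 1 66 0
MUL      → 1 0
SWAP     → 0 1
SUB      → -1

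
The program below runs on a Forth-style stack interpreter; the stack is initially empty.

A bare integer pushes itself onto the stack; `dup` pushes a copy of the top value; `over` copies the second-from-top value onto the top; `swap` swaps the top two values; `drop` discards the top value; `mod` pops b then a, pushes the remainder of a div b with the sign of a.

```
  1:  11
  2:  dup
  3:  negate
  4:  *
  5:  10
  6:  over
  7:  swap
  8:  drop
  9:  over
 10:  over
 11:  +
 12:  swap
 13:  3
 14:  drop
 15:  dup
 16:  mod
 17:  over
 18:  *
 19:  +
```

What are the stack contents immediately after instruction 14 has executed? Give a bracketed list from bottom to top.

11      11
dup     11 11
negate  11 -11
*       -121
10      -121 10
over    -121 10 -121
swap    -121 -121 10
drop    -121 -121
over    -121 -121 -121
over    -121 -121 -121 -121
+       -121 -121 -242
swap    -121 -242 -121
3       -121 -242 -121 3
drop    -121 -242 -121

[-121, -242, -121]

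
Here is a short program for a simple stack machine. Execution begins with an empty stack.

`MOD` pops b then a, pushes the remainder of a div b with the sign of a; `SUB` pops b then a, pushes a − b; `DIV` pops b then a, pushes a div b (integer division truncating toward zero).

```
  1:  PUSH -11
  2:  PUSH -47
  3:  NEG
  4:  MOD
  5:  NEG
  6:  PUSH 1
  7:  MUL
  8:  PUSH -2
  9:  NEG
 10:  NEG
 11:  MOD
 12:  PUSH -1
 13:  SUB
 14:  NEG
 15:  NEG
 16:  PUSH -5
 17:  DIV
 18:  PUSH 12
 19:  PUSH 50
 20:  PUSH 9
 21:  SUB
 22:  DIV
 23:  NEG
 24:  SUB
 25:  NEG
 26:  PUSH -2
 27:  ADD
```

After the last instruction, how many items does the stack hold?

PUSH -11  [-11]
PUSH -47  [-11, -47]
NEG       [-11, 47]
MOD       [-11]
NEG       [11]
PUSH 1    [11, 1]
MUL       [11]
PUSH -2   [11, -2]
NEG       [11, 2]
NEG       [11, -2]
MOD       [1]
PUSH -1   [1, -1]
SUB       [2]
NEG       [-2]
NEG       [2]
PUSH -5   [2, -5]
DIV       [0]
PUSH 12   [0, 12]
PUSH 50   [0, 12, 50]
PUSH 9    [0, 12, 50, 9]
SUB       [0, 12, 41]
DIV       [0, 0]
NEG       [0, 0]
SUB       [0]
NEG       [0]
PUSH -2   [0, -2]
ADD       [-2]

1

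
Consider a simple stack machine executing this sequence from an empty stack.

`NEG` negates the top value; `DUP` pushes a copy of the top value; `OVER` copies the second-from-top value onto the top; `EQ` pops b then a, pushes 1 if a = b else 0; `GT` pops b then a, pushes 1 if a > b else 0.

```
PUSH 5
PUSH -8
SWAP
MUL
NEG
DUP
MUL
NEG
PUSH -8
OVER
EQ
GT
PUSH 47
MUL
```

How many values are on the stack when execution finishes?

PUSH 5  : [5]
PUSH -8 : [5, -8]
SWAP    : [-8, 5]
MUL     : [-40]
NEG     : [40]
DUP     : [40, 40]
MUL     : [1600]
NEG     : [-1600]
PUSH -8 : [-1600, -8]
OVER    : [-1600, -8, -1600]
EQ      : [-1600, 0]
GT      : [0]
PUSH 47 : [0, 47]
MUL     : [0]

1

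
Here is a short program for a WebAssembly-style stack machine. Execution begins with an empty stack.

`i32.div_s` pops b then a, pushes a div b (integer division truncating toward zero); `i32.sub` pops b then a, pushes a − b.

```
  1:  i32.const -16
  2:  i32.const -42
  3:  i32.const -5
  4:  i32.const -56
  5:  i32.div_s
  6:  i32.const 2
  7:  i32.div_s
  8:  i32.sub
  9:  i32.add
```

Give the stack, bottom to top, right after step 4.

i32.const -16 : [-16]
i32.const -42 : [-16, -42]
i32.const -5  : [-16, -42, -5]
i32.const -56 : [-16, -42, -5, -56]

[-16, -42, -5, -56]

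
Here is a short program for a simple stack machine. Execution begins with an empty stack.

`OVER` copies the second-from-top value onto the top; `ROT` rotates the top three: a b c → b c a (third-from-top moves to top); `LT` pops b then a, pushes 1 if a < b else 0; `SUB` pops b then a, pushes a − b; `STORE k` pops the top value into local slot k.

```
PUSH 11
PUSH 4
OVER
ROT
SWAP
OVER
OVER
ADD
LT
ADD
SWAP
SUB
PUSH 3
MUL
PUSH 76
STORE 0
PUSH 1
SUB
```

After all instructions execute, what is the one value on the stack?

PUSH 11  [11]
PUSH 4   [11, 4]
OVER     [11, 4, 11]
ROT      [4, 11, 11]
SWAP     [4, 11, 11]
OVER     [4, 11, 11, 11]
OVER     [4, 11, 11, 11, 11]
ADD      [4, 11, 11, 22]
LT       [4, 11, 1]
ADD      [4, 12]
SWAP     [12, 4]
SUB      [8]
PUSH 3   [8, 3]
MUL      [24]
PUSH 76  [24, 76]
STORE 0  [24]
PUSH 1   [24, 1]
SUB      [23]

23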